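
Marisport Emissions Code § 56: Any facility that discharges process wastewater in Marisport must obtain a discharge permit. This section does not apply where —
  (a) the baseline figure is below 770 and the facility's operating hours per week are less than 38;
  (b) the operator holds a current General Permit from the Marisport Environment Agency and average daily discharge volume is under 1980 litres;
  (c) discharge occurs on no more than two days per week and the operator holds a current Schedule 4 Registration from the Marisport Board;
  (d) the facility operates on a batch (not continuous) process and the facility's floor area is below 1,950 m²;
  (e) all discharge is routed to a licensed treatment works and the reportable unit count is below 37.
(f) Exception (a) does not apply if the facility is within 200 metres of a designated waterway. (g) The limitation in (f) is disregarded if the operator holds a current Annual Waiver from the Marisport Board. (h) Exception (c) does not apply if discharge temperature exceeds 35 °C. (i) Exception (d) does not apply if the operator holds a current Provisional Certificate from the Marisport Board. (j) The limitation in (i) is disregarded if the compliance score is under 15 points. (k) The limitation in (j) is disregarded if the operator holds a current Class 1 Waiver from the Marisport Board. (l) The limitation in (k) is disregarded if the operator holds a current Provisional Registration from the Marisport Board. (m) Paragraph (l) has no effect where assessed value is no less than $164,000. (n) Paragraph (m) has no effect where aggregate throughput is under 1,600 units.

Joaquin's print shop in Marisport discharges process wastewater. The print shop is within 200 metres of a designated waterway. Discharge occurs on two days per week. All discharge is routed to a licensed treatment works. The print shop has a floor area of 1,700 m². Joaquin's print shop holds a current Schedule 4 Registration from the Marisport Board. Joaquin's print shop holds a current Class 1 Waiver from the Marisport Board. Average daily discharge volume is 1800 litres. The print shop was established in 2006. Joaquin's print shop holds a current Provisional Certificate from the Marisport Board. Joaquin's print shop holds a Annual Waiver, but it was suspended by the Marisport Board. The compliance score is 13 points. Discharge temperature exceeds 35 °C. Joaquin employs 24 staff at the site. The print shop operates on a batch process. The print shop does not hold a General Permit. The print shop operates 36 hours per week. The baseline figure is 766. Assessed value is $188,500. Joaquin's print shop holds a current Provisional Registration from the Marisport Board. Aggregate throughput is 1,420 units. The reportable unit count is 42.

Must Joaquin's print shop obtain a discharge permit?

Exception (a) is satisfied on its face — the baseline figure is 766, below the 770 limit; the facility's operating hours per week are 36, less than the 38 limit. But applying paragraphs (f)–(g): (f) is engaged — the print shop is within 200 m of a designated waterway. (g), which would lift (f), does not operate here — there is no Annual Waiver in force. (a) is therefore removed.
Exception (b) fails — no General Permit is held.
Exception (c) is satisfied on its face — discharge occurs on no more than two days per week; a current Schedule 4 Registration is held. However, paragraph (h) must be considered: (h) operates against (c): discharge temperature exceeds 35 °C. So (c) is unavailable.
Exception (d)'s conditions are all satisfied: the facility operates on a batch process; the facility's floor area is 1,700 m², below the 1,950 m² limit. Applying paragraphs (i)–(n): (i) applies (a current Provisional Certificate is held), but is overridden by (j): (j) is engaged — the compliance score is 13 points, under the 15 points limit. (k) is triggered (a current Class 1 Waiver is held), but is overridden by (l): (l) operates against (k): a current Provisional Registration is held. (m) operates (assessed value is $188,500, meeting the $164,000 threshold), but is displaced by (n): (n) operates against (m): aggregate throughput is 1,420 units, under the 1,600 units limit. So (d) applies.
Exception (e) does not apply: the reportable unit count is 42, not below 37.

No — exception (d) applies; Joaquin's print shop is not required to obtain a discharge permit.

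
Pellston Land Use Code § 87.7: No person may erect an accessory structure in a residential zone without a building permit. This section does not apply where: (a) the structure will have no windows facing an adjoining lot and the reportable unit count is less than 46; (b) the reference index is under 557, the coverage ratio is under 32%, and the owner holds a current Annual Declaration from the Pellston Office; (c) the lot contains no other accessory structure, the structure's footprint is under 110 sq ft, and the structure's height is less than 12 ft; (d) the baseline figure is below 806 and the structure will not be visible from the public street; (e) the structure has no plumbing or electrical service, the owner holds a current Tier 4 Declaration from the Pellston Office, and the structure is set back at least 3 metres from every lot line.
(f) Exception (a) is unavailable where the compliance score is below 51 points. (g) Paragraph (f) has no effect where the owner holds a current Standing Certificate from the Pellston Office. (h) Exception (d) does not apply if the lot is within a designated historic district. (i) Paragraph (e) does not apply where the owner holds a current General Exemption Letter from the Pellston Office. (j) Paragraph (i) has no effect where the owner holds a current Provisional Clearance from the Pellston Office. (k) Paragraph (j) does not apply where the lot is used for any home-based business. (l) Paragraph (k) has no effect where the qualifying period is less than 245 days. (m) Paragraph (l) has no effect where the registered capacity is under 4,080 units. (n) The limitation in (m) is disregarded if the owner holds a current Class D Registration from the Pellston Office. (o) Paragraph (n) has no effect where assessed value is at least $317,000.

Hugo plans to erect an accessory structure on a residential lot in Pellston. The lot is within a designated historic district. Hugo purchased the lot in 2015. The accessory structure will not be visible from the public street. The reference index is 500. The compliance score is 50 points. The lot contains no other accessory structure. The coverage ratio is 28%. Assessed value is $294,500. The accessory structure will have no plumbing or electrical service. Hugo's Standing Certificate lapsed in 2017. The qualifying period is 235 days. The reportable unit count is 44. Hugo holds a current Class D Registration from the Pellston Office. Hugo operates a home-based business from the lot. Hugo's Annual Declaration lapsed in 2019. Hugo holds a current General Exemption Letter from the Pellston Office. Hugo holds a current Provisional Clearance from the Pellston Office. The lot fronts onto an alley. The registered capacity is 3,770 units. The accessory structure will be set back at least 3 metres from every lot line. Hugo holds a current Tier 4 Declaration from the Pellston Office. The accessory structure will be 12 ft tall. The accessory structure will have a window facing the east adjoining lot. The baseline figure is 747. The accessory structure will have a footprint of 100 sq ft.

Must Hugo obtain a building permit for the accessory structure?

No — exception (e) applies; Hugo does not need a building permit.

Exception (a) fails — a window faces an adjoining lot.
Exception (b) requires that the owner holds a current Annual Declaration from the Pellston Office; but no current Annual Declaration is held, so (b) is unavailable.
Exception (c) requires that the structure's height is less than 12 ft; but the structure's height is 12 ft, not less than 12 ft, so (c) is unavailable.
Exception (d)'s conditions are all satisfied: the baseline figure is 747, below the 806 limit; the structure will not be visible from the street. Turning to paragraph (h): (h) is engaged — the lot is in a historic district. (d) is therefore removed.
All of (e)'s requirements are met (there is no plumbing or electrical service; a current Tier 4 Declaration is held; the setback is at least 3 m on every side). As to paragraphs (i)–(o): (i) would limit (e) — a current General Exemption Letter is held — but (j) sets (i) aside: (j) applies — a current Provisional Clearance is held. (k) is triggered (a home-based business operates on the lot), but is set aside by (l): (l) is triggered — the qualifying period is 235 days, less than the 245 days limit. (m) is engaged (the registered capacity is 3,770 units, under the 4,080 units limit), but is overridden by (n): (n) operates against (m): a current Class D Registration is held. (o), which would lift (n), is not triggered — assessed value is $294,500, short of $317,000. (e) remains available.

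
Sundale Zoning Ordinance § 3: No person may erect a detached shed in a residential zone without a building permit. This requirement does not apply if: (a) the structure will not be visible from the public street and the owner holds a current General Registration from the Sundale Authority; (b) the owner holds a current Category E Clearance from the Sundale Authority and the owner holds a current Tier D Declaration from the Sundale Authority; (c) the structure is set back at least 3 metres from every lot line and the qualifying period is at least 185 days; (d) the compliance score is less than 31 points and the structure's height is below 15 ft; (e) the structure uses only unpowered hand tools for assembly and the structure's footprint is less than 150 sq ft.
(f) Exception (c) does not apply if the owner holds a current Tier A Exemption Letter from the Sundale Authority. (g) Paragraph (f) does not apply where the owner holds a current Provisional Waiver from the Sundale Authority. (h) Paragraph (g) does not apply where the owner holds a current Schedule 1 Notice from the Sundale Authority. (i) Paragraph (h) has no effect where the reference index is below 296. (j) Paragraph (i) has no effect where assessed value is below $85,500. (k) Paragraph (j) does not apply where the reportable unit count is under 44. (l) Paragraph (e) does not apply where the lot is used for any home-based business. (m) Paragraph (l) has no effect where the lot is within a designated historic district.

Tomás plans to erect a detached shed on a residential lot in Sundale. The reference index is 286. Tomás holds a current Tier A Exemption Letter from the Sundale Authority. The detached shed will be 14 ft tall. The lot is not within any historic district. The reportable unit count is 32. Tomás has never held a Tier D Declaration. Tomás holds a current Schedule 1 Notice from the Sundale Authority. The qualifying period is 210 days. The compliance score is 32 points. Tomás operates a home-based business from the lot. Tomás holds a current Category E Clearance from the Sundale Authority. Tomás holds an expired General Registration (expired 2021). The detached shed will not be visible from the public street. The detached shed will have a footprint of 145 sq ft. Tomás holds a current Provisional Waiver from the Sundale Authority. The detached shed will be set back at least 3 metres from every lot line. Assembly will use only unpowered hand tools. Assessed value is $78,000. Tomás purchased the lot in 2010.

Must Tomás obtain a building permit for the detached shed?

No — exception (c) applies; Tomás does not need a building permit.

Exception (a) requires that the owner holds a current General Registration from the Sundale Authority; but the General Registration is not current, so (a) is unavailable.
Exception (b) fails — no current Tier D Declaration is held.
All of (c)'s requirements are met (the setback is at least 3 m on every side; the qualifying period is 210 days, meeting the 185 days threshold). Under paragraphs (f)–(k): (f) would limit (c) — a current Tier A Exemption Letter is held — but (g) sets (f) aside: (g) operates against (f): a current Provisional Waiver is held. (h) would limit (g) — a current Schedule 1 Notice is held — but (i) sets (h) aside: (i) applies — the reference index is 286, below the 296 limit. (j) would limit (i) — assessed value is $78,000, below the $85,500 limit — but (k) sets (j) aside: (k) operates against (j): the reportable unit count is 32, under the 44 limit. (c) remains available.
Exception (d) requires that the compliance score is less than 31 points; but the compliance score is 32 points, not less than 31 points, so (d) is unavailable.
Exception (e): assembly uses only hand tools; the structure's footprint is 145 sq ft, less than the 150 sq ft limit — every condition holds. Turning to paragraphs (l)–(m): (l) operates against (e): a home-based business operates on the lot. (m), which would lift (l), is not triggered — the lot is not in a historic district. Exception (e) does not apply.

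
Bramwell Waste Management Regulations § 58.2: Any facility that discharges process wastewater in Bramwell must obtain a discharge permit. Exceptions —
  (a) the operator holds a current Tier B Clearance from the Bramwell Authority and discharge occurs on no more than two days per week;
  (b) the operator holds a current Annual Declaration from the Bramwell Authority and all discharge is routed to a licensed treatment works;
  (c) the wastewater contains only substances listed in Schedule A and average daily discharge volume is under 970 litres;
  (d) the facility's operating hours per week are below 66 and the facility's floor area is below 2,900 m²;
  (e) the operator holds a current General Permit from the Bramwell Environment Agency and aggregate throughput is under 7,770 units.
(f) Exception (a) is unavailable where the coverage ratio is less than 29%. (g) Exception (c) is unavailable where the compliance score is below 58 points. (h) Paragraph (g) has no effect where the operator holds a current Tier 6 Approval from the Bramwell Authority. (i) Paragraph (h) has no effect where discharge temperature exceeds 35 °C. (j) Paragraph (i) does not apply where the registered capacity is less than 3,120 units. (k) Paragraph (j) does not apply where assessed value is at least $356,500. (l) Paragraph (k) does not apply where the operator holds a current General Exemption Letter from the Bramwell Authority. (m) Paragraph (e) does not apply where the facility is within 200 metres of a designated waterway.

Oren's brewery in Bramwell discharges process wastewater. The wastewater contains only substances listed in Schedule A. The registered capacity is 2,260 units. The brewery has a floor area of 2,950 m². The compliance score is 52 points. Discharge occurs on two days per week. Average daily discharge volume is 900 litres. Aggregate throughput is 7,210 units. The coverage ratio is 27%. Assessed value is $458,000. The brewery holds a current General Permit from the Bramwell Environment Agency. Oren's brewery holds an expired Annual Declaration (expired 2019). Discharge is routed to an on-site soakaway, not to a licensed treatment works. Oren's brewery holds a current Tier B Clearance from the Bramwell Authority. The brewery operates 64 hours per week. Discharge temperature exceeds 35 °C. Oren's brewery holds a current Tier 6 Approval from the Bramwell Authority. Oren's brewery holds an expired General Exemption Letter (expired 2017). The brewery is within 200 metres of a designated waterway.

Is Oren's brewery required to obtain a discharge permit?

Yes — Oren's brewery must obtain a discharge permit.

All of (a)'s requirements are met (a current Tier B Clearance is held; discharge occurs on no more than two days per week). But applying paragraph (f): (f) operates against (a): the coverage ratio is 27%, less than the 29% limit. Exception (a) does not apply.
Exception (b) requires that the operator holds a current Annual Declaration from the Bramwell Authority; but there is no Annual Declaration in force, so (b) is unavailable.
Exception (c): the wastewater is Schedule-A-only; average daily discharge volume is 900 litres, under the 970 litres limit — every condition holds. However, paragraphs (g)–(l) must be considered: (g) applies — the compliance score is 52 points, below the 58 points limit. (h) applies (a current Tier 6 Approval is held), but is overridden by (i): (i) operates against (h): discharge temperature exceeds 35 °C. (j) would limit (i) — the registered capacity is 2,260 units, less than the 3,120 units limit — but (k) sets (j) aside: (k) operates against (j): assessed value is $458,000, meeting the $356,500 threshold. (l) does not operate here (there is no General Exemption Letter in force), so (k) stands. So (c) is unavailable.
Exception (d) does not apply: the facility's floor area is 2,950 m², not below 2,900 m².
All of (e)'s requirements are met (a current General Permit is held; aggregate throughput is 7,210 units, under the 7,770 units limit). But applying paragraph (m): (m) operates against (e): the brewery is within 200 m of a designated waterway. Exception (e) does not apply.
Every exception is unavailable, so the rule governs.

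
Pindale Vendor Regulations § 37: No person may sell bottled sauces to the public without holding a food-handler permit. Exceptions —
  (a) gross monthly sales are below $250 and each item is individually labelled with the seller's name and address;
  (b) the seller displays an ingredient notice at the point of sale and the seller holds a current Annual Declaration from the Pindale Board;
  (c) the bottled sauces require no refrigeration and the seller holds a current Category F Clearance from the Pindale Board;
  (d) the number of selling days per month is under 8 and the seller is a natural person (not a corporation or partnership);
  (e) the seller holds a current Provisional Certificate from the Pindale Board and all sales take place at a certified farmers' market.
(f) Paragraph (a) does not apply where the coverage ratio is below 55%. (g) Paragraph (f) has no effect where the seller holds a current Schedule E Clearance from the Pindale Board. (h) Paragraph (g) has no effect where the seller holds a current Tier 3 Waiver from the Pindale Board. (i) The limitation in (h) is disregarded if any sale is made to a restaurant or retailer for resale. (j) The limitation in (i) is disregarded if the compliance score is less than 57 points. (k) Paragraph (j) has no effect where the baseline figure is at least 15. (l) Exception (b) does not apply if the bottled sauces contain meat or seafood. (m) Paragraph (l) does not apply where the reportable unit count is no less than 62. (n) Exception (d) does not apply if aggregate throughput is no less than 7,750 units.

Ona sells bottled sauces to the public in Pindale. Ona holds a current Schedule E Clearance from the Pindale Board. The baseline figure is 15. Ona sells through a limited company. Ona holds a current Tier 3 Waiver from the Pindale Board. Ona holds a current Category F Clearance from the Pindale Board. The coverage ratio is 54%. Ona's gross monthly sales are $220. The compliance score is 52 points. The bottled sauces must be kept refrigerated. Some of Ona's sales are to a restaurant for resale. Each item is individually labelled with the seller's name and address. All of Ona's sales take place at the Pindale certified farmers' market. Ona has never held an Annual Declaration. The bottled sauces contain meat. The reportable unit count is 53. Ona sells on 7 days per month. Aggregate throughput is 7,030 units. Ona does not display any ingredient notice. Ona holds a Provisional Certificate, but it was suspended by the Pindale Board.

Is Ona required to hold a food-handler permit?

All of (a)'s requirements are met (gross monthly sales are $220, below the $250 limit; items are individually labelled). Applying paragraphs (f)–(k): (f) would limit (a) — the coverage ratio is 54%, below the 55% limit — but (g) sets (f) aside: (g) operates against (f): a current Schedule E Clearance is held. (h) would limit (g) — a current Tier 3 Waiver is held — but (i) sets (h) aside: (i) operates against (h): some sales are to a restaurant for resale. (j) operates (the compliance score is 52 points, less than the 57 points limit), but is itself disapplied by (k): (k) is engaged — the baseline figure is 15, meeting the 15 threshold. (a) remains available.
Exception (b) requires that the seller displays an ingredient notice at the point of sale; but no ingredient notice is displayed, so (b) is unavailable.
Exception (c) requires that the bottled sauces require no refrigeration; but the bottled sauces require refrigeration, so (c) is unavailable.
Exception (d) does not apply: the seller operates through a limited company.
Exception (e) fails — there is no Provisional Certificate in force.

No — exception (a) applies; Ona is not required to hold a food-handler permit.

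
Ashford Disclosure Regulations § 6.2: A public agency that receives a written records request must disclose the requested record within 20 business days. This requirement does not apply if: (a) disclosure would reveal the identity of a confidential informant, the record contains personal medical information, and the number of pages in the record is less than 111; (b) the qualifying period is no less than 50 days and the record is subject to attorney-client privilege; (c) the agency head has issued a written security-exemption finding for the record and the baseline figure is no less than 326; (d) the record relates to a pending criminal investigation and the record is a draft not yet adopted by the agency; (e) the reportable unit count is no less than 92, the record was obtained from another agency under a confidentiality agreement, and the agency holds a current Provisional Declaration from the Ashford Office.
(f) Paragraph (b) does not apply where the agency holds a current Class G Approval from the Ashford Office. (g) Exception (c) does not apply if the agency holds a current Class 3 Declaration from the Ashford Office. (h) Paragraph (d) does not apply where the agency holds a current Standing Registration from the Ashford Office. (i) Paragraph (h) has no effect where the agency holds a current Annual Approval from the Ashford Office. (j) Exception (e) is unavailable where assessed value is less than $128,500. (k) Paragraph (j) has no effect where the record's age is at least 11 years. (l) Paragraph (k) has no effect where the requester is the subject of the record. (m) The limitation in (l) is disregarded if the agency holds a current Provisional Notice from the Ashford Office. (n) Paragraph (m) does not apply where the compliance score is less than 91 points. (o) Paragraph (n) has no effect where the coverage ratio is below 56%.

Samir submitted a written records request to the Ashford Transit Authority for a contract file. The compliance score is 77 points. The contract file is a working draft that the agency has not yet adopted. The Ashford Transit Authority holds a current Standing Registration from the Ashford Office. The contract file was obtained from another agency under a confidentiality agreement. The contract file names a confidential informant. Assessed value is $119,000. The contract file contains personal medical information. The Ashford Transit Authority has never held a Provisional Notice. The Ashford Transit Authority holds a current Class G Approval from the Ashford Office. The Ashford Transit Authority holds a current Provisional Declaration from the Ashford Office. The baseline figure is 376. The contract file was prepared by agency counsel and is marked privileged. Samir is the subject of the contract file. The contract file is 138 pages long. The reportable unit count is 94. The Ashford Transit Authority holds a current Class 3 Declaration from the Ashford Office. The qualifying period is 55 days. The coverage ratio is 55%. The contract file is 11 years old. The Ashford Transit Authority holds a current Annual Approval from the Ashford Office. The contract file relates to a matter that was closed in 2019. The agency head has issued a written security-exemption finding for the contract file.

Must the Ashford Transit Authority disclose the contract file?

Yes — the Ashford Transit Authority must disclose the contract file.

Exception (a) requires that the number of pages in the record is less than 111; but the number of pages in the record is 138, not less than 111, so (a) is unavailable.
Exception (b) is satisfied on its face — the qualifying period is 55 days, meeting the 50 days threshold; the contract file is privileged. But: (f) operates against (b): a current Class G Approval is held. Exception (b) does not apply.
Exception (c) is satisfied on its face — a written security-exemption finding has been issued; the baseline figure is 376, meeting the 326 threshold. However, paragraph (g) must be considered: (g) operates against (c): a current Class 3 Declaration is held. Exception (c) does not apply.
Exception (d) does not apply: the contract file relates to a closed matter.
Exception (e) is satisfied on its face — the reportable unit count is 94, meeting the 92 threshold; the contract file was obtained under a confidentiality agreement; a current Provisional Declaration is held. But applying paragraphs (j)–(o): (j) applies — assessed value is $119,000, less than the $128,500 limit. (k) is engaged (the record's age is 11 years, meeting the 11 years threshold), but is set aside by (l): (l) applies — Samir is the subject of the contract file. (m), which would lift (l), is not triggered — no current Provisional Notice is held. So (e) is unavailable.
No exception displaces § 6.2.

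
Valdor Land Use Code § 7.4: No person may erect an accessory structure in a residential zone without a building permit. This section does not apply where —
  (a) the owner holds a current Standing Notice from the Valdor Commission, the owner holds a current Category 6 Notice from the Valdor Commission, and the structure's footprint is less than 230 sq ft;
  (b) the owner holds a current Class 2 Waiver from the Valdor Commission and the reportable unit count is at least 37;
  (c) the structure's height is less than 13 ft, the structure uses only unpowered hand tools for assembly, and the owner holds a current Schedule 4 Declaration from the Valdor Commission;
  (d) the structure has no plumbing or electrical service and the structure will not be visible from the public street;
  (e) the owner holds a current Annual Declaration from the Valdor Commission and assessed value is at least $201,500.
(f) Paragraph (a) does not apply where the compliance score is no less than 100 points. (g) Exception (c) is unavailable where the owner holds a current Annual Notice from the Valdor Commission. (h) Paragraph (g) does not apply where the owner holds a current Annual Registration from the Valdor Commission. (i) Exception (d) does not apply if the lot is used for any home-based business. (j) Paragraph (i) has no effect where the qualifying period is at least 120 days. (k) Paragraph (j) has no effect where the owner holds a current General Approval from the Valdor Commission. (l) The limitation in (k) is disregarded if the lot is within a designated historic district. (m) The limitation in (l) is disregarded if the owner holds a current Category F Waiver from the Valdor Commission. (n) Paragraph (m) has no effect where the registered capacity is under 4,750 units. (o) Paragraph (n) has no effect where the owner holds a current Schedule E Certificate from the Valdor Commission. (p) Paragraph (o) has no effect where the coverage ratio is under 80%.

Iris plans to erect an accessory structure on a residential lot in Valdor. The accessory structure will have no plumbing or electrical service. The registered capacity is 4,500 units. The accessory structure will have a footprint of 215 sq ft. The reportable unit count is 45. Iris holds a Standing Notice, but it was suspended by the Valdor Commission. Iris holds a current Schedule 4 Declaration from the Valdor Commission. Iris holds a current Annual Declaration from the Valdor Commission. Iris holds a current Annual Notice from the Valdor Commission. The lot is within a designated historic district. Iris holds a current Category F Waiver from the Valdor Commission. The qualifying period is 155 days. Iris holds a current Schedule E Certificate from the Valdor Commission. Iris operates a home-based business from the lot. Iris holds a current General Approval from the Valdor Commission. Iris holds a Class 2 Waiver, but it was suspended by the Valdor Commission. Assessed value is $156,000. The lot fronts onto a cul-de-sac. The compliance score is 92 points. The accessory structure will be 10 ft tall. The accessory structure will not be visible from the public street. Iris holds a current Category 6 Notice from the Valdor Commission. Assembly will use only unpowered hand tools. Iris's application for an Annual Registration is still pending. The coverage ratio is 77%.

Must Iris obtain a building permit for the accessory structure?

No — exception (d) applies; Iris does not need a building permit.

Exception (a) fails — no current Standing Notice is held.
Exception (b) fails — no current Class 2 Waiver is held.
Exception (c) is satisfied on its face — the structure's height is 10 ft, less than the 13 ft limit; assembly uses only hand tools; a current Schedule 4 Declaration is held. However, paragraphs (g)–(h) must be considered: (g) operates against (c): a current Annual Notice is held. (h), which would lift (g), is not triggered — the Annual Registration is not current. (c) is therefore removed.
All of (d)'s requirements are met (there is no plumbing or electrical service; the structure will not be visible from the street). Under paragraphs (i)–(p): (i) operates (a home-based business operates on the lot), but is set aside by (j): (j) operates against (i): the qualifying period is 155 days, meeting the 120 days threshold. (k) would limit (j) — a current General Approval is held — but (l) sets (k) aside: (l) operates — the lot is in a historic district. (m) would limit (l) — a current Category F Waiver is held — but (n) sets (m) aside: (n) operates — the registered capacity is 4,500 units, under the 4,750 units limit. (o) is triggered (a current Schedule E Certificate is held), but yields to (p): (p) operates against (o): the coverage ratio is 77%, under the 80% limit. So (d) applies.
Exception (e) requires that assessed value is at least $201,500; but assessed value is $156,000, short of $201,500, so (e) is unavailable.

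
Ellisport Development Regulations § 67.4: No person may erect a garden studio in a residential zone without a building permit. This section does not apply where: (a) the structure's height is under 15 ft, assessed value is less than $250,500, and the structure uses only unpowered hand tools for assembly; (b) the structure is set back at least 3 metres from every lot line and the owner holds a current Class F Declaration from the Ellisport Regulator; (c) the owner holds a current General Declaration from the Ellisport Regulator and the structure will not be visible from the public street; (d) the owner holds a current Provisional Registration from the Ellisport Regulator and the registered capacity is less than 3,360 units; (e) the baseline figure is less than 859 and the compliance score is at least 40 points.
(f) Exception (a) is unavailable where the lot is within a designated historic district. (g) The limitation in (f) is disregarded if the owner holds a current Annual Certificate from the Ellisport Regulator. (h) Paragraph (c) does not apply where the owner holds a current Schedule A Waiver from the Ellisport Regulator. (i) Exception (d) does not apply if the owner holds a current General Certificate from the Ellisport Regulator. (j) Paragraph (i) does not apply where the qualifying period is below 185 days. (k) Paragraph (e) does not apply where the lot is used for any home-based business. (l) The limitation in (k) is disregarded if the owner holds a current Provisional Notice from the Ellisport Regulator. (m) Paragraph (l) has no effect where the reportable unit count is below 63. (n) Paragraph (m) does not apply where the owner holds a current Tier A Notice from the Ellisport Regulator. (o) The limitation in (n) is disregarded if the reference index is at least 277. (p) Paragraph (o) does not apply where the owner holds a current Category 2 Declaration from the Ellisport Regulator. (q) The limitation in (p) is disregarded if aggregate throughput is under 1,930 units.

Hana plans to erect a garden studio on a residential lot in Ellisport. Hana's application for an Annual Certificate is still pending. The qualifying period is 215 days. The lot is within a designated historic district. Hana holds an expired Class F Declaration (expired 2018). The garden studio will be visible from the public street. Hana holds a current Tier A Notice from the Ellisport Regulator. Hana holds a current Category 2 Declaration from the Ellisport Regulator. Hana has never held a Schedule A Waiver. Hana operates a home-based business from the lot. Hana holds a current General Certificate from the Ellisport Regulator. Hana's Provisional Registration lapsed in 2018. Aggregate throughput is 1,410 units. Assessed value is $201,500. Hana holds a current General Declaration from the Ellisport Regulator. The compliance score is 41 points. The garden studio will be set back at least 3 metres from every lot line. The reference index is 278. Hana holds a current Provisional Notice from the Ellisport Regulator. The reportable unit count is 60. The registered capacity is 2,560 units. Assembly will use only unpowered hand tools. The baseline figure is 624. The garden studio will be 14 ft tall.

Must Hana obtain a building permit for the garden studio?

Yes — Hana must obtain a building permit.

Exception (a) is satisfied on its face — the structure's height is 14 ft, under the 15 ft limit; assessed value is $201,500, less than the $250,500 limit; assembly uses only hand tools. But applying paragraphs (f)–(g): (f) applies — the lot is in a historic district. (g) is inapplicable (no current Annual Certificate is held), so (f) stands. So (a) is unavailable.
Exception (b) fails — no current Class F Declaration is held.
Exception (c) does not apply: the structure will be visible from the street.
Exception (d) requires that the owner holds a current Provisional Registration from the Ellisport Regulator; but there is no Provisional Registration in force, so (d) is unavailable.
Exception (e) is satisfied on its face — the baseline figure is 624, less than the 859 limit; the compliance score is 41 points, meeting the 40 points threshold. But: (k) is triggered — a home-based business operates on the lot. (l) operates (a current Provisional Notice is held), but yields to (m): (m) operates — the reportable unit count is 60, below the 63 limit. (n) would limit (m) — a current Tier A Notice is held — but (o) sets (n) aside: (o) operates against (n): the reference index is 278, meeting the 277 threshold. (p) operates (a current Category 2 Declaration is held), but is displaced by (q): (q) is triggered — aggregate throughput is 1,410 units, under the 1,930 units limit. So (e) is unavailable.
None of the exceptions is available; § 67.4 applies in full.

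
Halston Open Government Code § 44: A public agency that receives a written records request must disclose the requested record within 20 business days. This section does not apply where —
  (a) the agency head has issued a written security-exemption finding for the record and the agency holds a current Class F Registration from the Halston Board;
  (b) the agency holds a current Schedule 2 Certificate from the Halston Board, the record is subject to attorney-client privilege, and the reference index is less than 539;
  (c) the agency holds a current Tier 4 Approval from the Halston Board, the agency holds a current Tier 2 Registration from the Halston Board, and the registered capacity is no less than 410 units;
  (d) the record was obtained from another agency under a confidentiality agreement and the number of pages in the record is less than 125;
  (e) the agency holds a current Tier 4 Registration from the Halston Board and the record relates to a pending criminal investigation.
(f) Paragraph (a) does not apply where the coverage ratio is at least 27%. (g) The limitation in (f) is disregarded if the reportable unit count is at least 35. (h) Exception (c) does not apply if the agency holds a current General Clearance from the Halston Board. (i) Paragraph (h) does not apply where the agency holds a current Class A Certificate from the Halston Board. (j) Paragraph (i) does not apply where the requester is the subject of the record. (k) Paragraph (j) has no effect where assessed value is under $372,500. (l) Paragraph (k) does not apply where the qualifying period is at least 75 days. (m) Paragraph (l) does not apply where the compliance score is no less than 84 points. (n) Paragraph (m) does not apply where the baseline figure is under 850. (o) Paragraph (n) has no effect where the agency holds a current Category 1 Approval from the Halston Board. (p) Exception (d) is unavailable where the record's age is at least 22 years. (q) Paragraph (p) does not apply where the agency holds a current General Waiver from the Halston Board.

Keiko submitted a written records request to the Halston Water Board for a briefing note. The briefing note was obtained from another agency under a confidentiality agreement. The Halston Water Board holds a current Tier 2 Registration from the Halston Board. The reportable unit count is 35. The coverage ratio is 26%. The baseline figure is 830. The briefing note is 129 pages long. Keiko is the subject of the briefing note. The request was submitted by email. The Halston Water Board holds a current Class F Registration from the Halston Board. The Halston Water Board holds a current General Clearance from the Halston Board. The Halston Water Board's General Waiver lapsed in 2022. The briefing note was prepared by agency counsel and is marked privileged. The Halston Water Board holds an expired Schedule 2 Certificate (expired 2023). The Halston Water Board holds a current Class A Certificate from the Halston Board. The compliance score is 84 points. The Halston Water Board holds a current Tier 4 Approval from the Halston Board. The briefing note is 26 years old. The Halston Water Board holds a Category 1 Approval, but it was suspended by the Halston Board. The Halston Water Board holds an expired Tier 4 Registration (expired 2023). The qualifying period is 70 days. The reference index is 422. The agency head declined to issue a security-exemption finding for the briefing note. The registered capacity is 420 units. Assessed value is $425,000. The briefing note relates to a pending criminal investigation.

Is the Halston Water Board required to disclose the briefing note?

Exception (a) fails — the agency head declined to issue a security-exemption finding.
Exception (b) fails — the Schedule 2 Certificate is not current.
Exception (c) is satisfied on its face — a current Tier 4 Approval is held; a current Tier 2 Registration is held; the registered capacity is 420 units, meeting the 410 units threshold. But: (h) is engaged — a current General Clearance is held. (i) operates (a current Class A Certificate is held), but is overridden by (j): (j) operates against (i): Keiko is the subject of the briefing note. (k), which would lift (j), does not operate here — assessed value is $425,000, not under $372,500. (c) is therefore removed.
Exception (d) requires that the number of pages in the record is less than 125; but the number of pages in the record is 129, not less than 125, so (d) is unavailable.
Exception (e) requires that the agency holds a current Tier 4 Registration from the Halston Board; but there is no Tier 4 Registration in force, so (e) is unavailable.
Every exception is unavailable, so the rule governs.

Yes — the Halston Water Board must disclose the briefing note.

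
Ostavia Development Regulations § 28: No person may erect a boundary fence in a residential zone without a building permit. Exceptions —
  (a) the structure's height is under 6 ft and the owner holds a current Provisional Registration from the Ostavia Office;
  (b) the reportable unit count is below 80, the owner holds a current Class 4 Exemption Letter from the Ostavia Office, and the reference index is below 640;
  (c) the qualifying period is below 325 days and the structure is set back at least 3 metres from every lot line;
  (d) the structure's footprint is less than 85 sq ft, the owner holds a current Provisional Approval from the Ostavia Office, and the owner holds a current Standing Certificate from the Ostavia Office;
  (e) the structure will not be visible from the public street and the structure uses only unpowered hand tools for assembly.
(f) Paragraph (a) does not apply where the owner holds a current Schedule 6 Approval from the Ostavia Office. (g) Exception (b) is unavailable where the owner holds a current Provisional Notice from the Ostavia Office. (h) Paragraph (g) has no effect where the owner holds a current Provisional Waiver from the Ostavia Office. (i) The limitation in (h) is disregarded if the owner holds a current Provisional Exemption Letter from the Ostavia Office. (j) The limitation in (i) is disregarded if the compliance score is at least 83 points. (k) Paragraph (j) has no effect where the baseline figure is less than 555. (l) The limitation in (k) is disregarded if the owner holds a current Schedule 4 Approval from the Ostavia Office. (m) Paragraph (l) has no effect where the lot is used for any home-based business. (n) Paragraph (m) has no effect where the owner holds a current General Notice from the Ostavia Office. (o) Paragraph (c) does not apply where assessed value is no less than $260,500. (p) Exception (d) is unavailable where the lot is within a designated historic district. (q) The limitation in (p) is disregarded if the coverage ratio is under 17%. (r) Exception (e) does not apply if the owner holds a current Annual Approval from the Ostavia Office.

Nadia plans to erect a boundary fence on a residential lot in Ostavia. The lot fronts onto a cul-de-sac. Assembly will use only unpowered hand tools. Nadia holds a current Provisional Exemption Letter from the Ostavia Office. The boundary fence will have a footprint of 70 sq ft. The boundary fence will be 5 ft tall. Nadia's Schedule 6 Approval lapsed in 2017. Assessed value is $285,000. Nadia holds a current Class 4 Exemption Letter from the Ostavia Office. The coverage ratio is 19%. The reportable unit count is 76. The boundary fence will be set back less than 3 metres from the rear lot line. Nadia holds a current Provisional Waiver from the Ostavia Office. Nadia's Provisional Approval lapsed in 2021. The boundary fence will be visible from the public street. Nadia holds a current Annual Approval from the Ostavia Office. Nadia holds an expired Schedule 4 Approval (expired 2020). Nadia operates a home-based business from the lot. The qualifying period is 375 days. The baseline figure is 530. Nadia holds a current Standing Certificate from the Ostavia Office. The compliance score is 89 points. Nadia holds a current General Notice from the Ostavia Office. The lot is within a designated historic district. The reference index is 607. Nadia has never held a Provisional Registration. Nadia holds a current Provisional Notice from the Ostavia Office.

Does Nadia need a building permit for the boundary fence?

Exception (a) requires that the owner holds a current Provisional Registration from the Ostavia Office; but no current Provisional Registration is held, so (a) is unavailable.
Exception (b)'s conditions are all satisfied: the reportable unit count is 76, below the 80 limit; a current Class 4 Exemption Letter is held; the reference index is 607, below the 640 limit. But applying paragraphs (g)–(n): (g) operates against (b): a current Provisional Notice is held. (h) would limit (g) — a current Provisional Waiver is held — but (i) sets (h) aside: (i) operates against (h): a current Provisional Exemption Letter is held. (j) is triggered (the compliance score is 89 points, meeting the 83 points threshold), but is set aside by (k): (k) is triggered — the baseline figure is 530, less than the 555 limit. (l) does not operate here (there is no Schedule 4 Approval in force), so (k) stands. So (b) is unavailable.
Exception (c) requires that the qualifying period is below 325 days; but the qualifying period is 375 days, not below 325 days, so (c) is unavailable.
Exception (d) fails — the Provisional Approval is not current.
Exception (e) does not apply: the structure will be visible from the street.
None of the exceptions is available; § 28 applies in full.

Yes — Nadia must obtain a building permit.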